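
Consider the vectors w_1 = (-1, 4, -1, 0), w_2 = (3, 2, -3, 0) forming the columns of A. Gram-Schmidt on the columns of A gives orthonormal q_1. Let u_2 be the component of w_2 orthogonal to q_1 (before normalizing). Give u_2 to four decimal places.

q_1 = w_1/‖w_1‖ = (-1, 4, -1, 0)/4.2426 = (-0.2357, 0.9428, -0.2357, 0.0000).
r_{12} = q_1·w_2 = 1.8856.
u_2 = w_2 − 1.8856·q_1 = (3.4444, 0.2222, -2.5556, 0.0000).

u_2 = (3.4444, 0.2222, -2.5556, 0.0000)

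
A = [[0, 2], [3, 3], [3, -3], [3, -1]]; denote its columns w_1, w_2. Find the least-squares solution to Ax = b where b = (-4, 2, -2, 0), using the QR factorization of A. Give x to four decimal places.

w_1 = (0, 3, 3, 3); ‖w_1‖ = 5.1962, so e_1 = (0.0000, 0.5774, 0.5774, 0.5774).
e_1·w_2 = 0.0000·2 + 0.5774·3 + 0.5774·(-3) + 0.5774·(-1) = -0.5774.
u_2 = w_2 + 0.5774·e_1 = (2.0000, 3.3333, -2.6667, -0.6667).
‖u_2‖ = 4.7610, so e_2 = (0.4201, 0.7001, -0.5601, -0.1400).
Qᵀb = (0.0000, 0.8402).
Back-substitute: x_2 = 0.8402/4.7610 = 0.1765.
x_1 = (0.0000 + 0.5774·0.1765)/5.1962 = 0.0196.

x = (0.0196, 0.1765)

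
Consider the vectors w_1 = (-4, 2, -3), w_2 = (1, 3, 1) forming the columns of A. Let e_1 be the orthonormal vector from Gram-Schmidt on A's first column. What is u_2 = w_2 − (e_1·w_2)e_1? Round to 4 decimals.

w_1 = (-4, 2, -3); ‖w_1‖ = 5.3852, so e_1 = (-0.7428, 0.3714, -0.5571).
e_1·w_2 = (-0.7428)·1 + 0.3714·3 + (-0.5571)·1 = -0.1857.
u_2 = w_2 + 0.1857·e_1 = (0.8621, 3.0690, 0.8966).

u_2 = (0.8621, 3.0690, 0.8966)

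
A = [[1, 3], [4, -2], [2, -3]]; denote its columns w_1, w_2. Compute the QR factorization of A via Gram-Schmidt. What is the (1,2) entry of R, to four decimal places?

e_1 = w_1/‖w_1‖ = (1, 4, 2)/4.5826 = (0.2182, 0.8729, 0.4364).
r_{12} = e_1·w_2 = -2.4004.

r_{12} = -2.4004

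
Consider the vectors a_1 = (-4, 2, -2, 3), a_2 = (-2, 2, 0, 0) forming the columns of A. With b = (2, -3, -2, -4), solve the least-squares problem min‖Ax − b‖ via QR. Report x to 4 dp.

x = (-0.4667, -0.5500)

a_1 = (-4, 2, -2, 3); ‖a_1‖ = 5.7446, so e_1 = (-0.6963, 0.3482, -0.3482, 0.5222).
e_1·a_2 = (-0.6963)·(-2) + 0.3482·2 + (-0.3482)·0 + 0.5222·0 = 2.0889.
u_2 = a_2 − 2.0889·e_1 = (-0.5455, 1.2727, 0.7273, -1.0909).
‖u_2‖ = 1.9069, so e_2 = (-0.2860, 0.6674, 0.3814, -0.5721).
Qᵀb = (-3.8297, -1.0488).
Back-substitute: x_2 = -1.0488/1.9069 = -0.5500.
x_1 = (-3.8297 − 2.0889·(-0.5500))/5.7446 = -0.4667.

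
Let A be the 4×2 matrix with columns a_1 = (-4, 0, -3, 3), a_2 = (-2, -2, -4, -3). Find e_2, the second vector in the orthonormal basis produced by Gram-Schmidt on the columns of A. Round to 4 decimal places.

a_1 = (-4, 0, -3, 3); ‖a_1‖ = 5.8310, so e_1 = (-0.6860, 0.0000, -0.5145, 0.5145).
e_1·a_2 = (-0.6860)·(-2) + 0.0000·(-2) + (-0.5145)·(-4) + 0.5145·(-3) = 1.8865.
u_2 = a_2 − 1.8865·e_1 = (-0.7059, -2.0000, -3.0294, -3.9706).
‖u_2‖ = 5.4260, so e_2 = (-0.1301, -0.3686, -0.5583, -0.7318).

e_2 = (-0.1301, -0.3686, -0.5583, -0.7318)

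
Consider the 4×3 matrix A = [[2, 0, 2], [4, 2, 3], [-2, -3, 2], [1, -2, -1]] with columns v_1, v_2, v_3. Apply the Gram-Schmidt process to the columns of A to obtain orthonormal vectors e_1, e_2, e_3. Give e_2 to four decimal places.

e_2 = (-0.2863, 0.0239, -0.6085, -0.7397)

v_1 = (2, 4, -2, 1); ‖v_1‖ = 5.0000, so e_1 = (0.4000, 0.8000, -0.4000, 0.2000).
e_1·v_2 = 0.4000·0 + 0.8000·2 + (-0.4000)·(-3) + 0.2000·(-2) = 2.4000.
u_2 = v_2 − 2.4000·e_1 = (-0.9600, 0.0800, -2.0400, -2.4800).
‖u_2‖ = 3.3526, so e_2 = (-0.2863, 0.0239, -0.6085, -0.7397).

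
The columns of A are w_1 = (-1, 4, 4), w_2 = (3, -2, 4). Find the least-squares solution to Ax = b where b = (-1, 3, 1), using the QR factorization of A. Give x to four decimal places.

q_1 = w_1/‖w_1‖ = (-1, 4, 4)/5.7446 = (-0.1741, 0.6963, 0.6963).
r_{12} = q_1·w_2 = 0.8704.
u_2 = w_2 − 0.8704·q_1 = (3.1515, -2.6061, 3.3939).
‖u_2‖ = 5.3144, so q_2 = (0.5930, -0.4904, 0.6386).
Qᵀb = (2.9593, -1.4255).
Back-substitute: x_2 = -1.4255/5.3144 = -0.2682.
x_1 = (2.9593 − 0.8704·(-0.2682))/5.7446 = 0.5558.

x = (0.5558, -0.2682)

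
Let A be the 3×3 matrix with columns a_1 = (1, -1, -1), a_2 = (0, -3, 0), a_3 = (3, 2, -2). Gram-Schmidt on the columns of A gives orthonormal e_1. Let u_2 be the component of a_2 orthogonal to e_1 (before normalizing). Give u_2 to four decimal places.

u_2 = (-1.0000, -2.0000, 1.0000)

e_1 = a_1/‖a_1‖ = (1, -1, -1)/1.7321 = (0.5774, -0.5774, -0.5774).
r_{12} = e_1·a_2 = 1.7321.
u_2 = a_2 − 1.7321·e_1 = (-1.0000, -2.0000, 1.0000).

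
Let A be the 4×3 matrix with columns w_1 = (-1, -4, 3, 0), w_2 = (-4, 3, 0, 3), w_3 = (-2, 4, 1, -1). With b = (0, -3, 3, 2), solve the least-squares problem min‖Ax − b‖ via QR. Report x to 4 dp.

e_1 = w_1/‖w_1‖ = (-1, -4, 3, 0)/5.0990 = (-0.1961, -0.7845, 0.5883, 0.0000).
r_{12} = e_1·w_2 = -1.5689.
u_2 = w_2 + 1.5689·e_1 = (-4.3077, 1.7692, 0.9231, 3.0000).
‖u_2‖ = 5.6159, so e_2 = (-0.7671, 0.3150, 0.1644, 0.5342).
r_{13} = e_1·w_3 = -2.1573; r_{23} = e_2·w_3 = 2.4244.
u_3 = w_3 + 2.1573·e_1 − 2.4244·e_2 = (-0.5634, 1.5439, 1.8707, -2.2951).
‖u_3‖ = 3.3865, so e_3 = (-0.1664, 0.4559, 0.5524, -0.6777).
Qᵀb = (4.1184, 0.6164, -1.0659).
Back-substitute: x_3 = -1.0659/3.3865 = -0.3148.
x_2 = (0.6164 − 2.4244·(-0.3148))/5.6159 = 0.2456.
x_1 = (4.1184 + 1.5689·0.2456 + 2.1573·(-0.3148))/5.0990 = 0.7501.

x = (0.7501, 0.2456, -0.3148)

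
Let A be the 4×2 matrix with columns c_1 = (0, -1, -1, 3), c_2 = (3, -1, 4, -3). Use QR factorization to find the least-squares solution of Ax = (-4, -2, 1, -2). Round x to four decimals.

x = (-0.7261, -0.2490)

c_1 = (0, -1, -1, 3); ‖c_1‖ = 3.3166, so e_1 = (0.0000, -0.3015, -0.3015, 0.9045).
e_1·c_2 = 0.0000·3 + (-0.3015)·(-1) + (-0.3015)·4 + 0.9045·(-3) = -3.6181.
u_2 = c_2 + 3.6181·e_1 = (3.0000, -2.0909, 2.9091, 0.2727).
‖u_2‖ = 4.6807, so e_2 = (0.6409, -0.4467, 0.6215, 0.0583).
Qᵀb = (-1.5076, -1.1653).
Back-substitute: x_2 = -1.1653/4.6807 = -0.2490.
x_1 = (-1.5076 + 3.6181·(-0.2490))/3.3166 = -0.7261.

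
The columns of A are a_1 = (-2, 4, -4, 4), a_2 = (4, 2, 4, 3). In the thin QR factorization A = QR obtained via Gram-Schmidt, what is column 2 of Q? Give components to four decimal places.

q_2 = (0.5753, 0.3452, 0.5523, 0.4948)

q_1 = a_1/‖a_1‖ = (-2, 4, -4, 4)/7.2111 = (-0.2774, 0.5547, -0.5547, 0.5547).
r_{12} = q_1·a_2 = -0.5547.
u_2 = a_2 + 0.5547·q_1 = (3.8462, 2.3077, 3.6923, 3.3077).
‖u_2‖ = 6.6852, so q_2 = (0.5753, 0.3452, 0.5523, 0.4948).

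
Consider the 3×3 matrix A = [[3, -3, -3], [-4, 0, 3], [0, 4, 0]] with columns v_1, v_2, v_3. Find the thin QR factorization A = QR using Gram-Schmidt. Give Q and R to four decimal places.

v_1 = (3, -4, 0); ‖v_1‖ = 5.0000, so e_1 = (0.6000, -0.8000, 0.0000).
e_1·v_2 = 0.6000·(-3) + (-0.8000)·0 + 0.0000·4 = -1.8000.
u_2 = v_2 + 1.8000·e_1 = (-1.9200, -1.4400, 4.0000).
‖u_2‖ = 4.6648, so e_2 = (-0.4116, -0.3087, 0.8575).
e_1·v_3 = 0.6000·(-3) + (-0.8000)·3 + 0.0000·0 = -4.2000; e_2·v_3 = (-0.4116)·(-3) + (-0.3087)·3 + 0.8575·0 = 0.3087.
u_3 = v_3 + 4.2000·e_1 − 0.3087·e_2 = (-0.3529, -0.2647, -0.2647).
‖u_3‖ = 0.5145, so e_3 = (-0.6860, -0.5145, -0.5145).

Q = [[0.6000, -0.4116, -0.6860], [-0.8000, -0.3087, -0.5145], [0.0000, 0.8575, -0.5145]], R = [[5.0000, -1.8000, -4.2000], [0.0000, 4.6648, 0.3087], [0.0000, 0.0000, 0.5145]]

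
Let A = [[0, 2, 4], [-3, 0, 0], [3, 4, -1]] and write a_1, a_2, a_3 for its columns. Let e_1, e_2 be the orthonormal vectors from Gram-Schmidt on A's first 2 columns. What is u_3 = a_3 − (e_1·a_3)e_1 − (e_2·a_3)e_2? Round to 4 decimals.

e_1 = a_1/‖a_1‖ = (0, -3, 3)/4.2426 = (0.0000, -0.7071, 0.7071).
r_{12} = e_1·a_2 = 2.8284.
u_2 = a_2 − 2.8284·e_1 = (2.0000, 2.0000, 2.0000).
‖u_2‖ = 3.4641, so e_2 = (0.5774, 0.5774, 0.5774).
r_{13} = e_1·a_3 = -0.7071; r_{23} = e_2·a_3 = 1.7321.
u_3 = a_3 + 0.7071·e_1 − 1.7321·e_2 = (3.0000, -1.5000, -1.5000).

u_3 = (3.0000, -1.5000, -1.5000)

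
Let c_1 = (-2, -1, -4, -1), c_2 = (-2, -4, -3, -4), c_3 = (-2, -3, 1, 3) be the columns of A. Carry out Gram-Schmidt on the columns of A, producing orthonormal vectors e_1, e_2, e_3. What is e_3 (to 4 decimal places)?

e_3 = (-0.4195, -0.5940, 0.1936, 0.6585)

e_1 = c_1/‖c_1‖ = (-2, -1, -4, -1)/4.6904 = (-0.4264, -0.2132, -0.8528, -0.2132).
r_{12} = e_1·c_2 = 5.1168.
u_2 = c_2 − 5.1168·e_1 = (0.1818, -2.9091, 1.3636, -2.9091).
‖u_2‖ = 4.3380, so e_2 = (0.0419, -0.6706, 0.3143, -0.6706).
r_{13} = e_1·c_3 = 0.0000; r_{23} = e_2·c_3 = 0.2305.
u_3 = c_3 + 0.0000·e_1 − 0.2305·e_2 = (-2.0097, -2.8454, 0.9275, 3.1546).
‖u_3‖ = 4.7903, so e_3 = (-0.4195, -0.5940, 0.1936, 0.6585).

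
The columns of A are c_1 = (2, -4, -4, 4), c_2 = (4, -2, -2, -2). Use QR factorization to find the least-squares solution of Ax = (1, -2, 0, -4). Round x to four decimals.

e_1 = c_1/‖c_1‖ = (2, -4, -4, 4)/7.2111 = (0.2774, -0.5547, -0.5547, 0.5547).
r_{12} = e_1·c_2 = 2.2188.
u_2 = c_2 − 2.2188·e_1 = (3.3846, -0.7692, -0.7692, -3.2308).
‖u_2‖ = 4.8038, so e_2 = (0.7046, -0.1601, -0.1601, -0.6725).
Qᵀb = (-0.8321, 3.7150).
Back-substitute: x_2 = 3.7150/4.8038 = 0.7733.
x_1 = (-0.8321 − 2.2188·0.7733)/7.2111 = -0.3533.

x = (-0.3533, 0.7733)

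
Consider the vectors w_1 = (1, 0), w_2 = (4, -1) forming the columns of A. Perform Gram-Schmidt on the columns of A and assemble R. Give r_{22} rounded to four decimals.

e_1 = w_1/‖w_1‖ = (1, 0)/1.0000 = (1.0000, 0.0000).
r_{12} = e_1·w_2 = 4.0000.
u_2 = w_2 − 4.0000·e_1 = (0.0000, -1.0000).
r_{22} = ‖u_2‖ = 1.0000.

r_{22} = 1.0000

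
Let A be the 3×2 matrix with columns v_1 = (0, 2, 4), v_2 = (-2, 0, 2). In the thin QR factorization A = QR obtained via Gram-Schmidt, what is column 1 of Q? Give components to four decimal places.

q_1 = v_1/‖v_1‖ = (0, 2, 4)/4.4721 = (0.0000, 0.4472, 0.8944).

q_1 = (0.0000, 0.4472, 0.8944)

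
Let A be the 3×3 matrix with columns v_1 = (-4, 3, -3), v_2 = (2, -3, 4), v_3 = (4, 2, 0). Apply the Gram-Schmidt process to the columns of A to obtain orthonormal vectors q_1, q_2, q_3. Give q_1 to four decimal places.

q_1 = v_1/‖v_1‖ = (-4, 3, -3)/5.8310 = (-0.6860, 0.5145, -0.5145).

q_1 = (-0.6860, 0.5145, -0.5145)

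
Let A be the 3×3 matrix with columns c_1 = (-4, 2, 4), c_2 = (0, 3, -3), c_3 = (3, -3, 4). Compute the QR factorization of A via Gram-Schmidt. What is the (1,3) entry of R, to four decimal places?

r_{13} = -0.3333

q_1 = c_1/‖c_1‖ = (-4, 2, 4)/6.0000 = (-0.6667, 0.3333, 0.6667).
r_{13} = q_1·c_3 = -0.3333.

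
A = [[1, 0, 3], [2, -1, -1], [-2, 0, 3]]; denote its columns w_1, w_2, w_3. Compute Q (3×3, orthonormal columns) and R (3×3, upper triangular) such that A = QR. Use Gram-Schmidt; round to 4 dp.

Q = [[0.3333, 0.2981, 0.8944], [0.6667, -0.7454, 0.0000], [-0.6667, -0.5963, 0.4472]], R = [[3.0000, -0.6667, -1.6667], [0.0000, 0.7454, -0.1491], [0.0000, 0.0000, 4.0249]]

w_1 = (1, 2, -2); ‖w_1‖ = 3.0000, so q_1 = (0.3333, 0.6667, -0.6667).
q_1·w_2 = 0.3333·0 + 0.6667·(-1) + (-0.6667)·0 = -0.6667.
u_2 = w_2 + 0.6667·q_1 = (0.2222, -0.5556, -0.4444).
‖u_2‖ = 0.7454, so q_2 = (0.2981, -0.7454, -0.5963).
q_1·w_3 = 0.3333·3 + 0.6667·(-1) + (-0.6667)·3 = -1.6667; q_2·w_3 = 0.2981·3 + (-0.7454)·(-1) + (-0.5963)·3 = -0.1491.
u_3 = w_3 + 1.6667·q_1 + 0.1491·q_2 = (3.6000, 0.0000, 1.8000).
‖u_3‖ = 4.0249, so q_3 = (0.8944, 0.0000, 0.4472).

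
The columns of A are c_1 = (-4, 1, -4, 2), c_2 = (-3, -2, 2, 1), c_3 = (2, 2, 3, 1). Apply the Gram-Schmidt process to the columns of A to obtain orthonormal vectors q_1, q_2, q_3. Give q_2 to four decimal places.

q_2 = (-0.6126, -0.5030, 0.5803, 0.1870)

q_1 = c_1/‖c_1‖ = (-4, 1, -4, 2)/6.0828 = (-0.6576, 0.1644, -0.6576, 0.3288).
r_{12} = q_1·c_2 = 0.6576.
u_2 = c_2 − 0.6576·q_1 = (-2.5676, -2.1081, 2.4324, 0.7838).
‖u_2‖ = 4.1914, so q_2 = (-0.6126, -0.5030, 0.5803, 0.1870).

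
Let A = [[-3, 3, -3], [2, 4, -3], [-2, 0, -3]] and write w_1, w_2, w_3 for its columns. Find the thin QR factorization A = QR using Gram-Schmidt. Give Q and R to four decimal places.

w_1 = (-3, 2, -2); ‖w_1‖ = 4.1231, so e_1 = (-0.7276, 0.4851, -0.4851).
e_1·w_2 = (-0.7276)·3 + 0.4851·4 + (-0.4851)·0 = -0.2425.
u_2 = w_2 + 0.2425·e_1 = (2.8235, 4.1176, -0.1176).
‖u_2‖ = 4.9941, so e_2 = (0.5654, 0.8245, -0.0236).
e_1·w_3 = (-0.7276)·(-3) + 0.4851·(-3) + (-0.4851)·(-3) = 2.1828; e_2·w_3 = 0.5654·(-3) + 0.8245·(-3) + (-0.0236)·(-3) = -4.0989.
u_3 = w_3 − 2.1828·e_1 + 4.0989·e_2 = (0.9057, -0.6792, -2.0377).
‖u_3‖ = 2.3311, so e_3 = (0.3885, -0.2914, -0.8742).

Q = [[-0.7276, 0.5654, 0.3885], [0.4851, 0.8245, -0.2914], [-0.4851, -0.0236, -0.8742]], R = [[4.1231, -0.2425, 2.1828], [0.0000, 4.9941, -4.0989], [0.0000, 0.0000, 2.3311]]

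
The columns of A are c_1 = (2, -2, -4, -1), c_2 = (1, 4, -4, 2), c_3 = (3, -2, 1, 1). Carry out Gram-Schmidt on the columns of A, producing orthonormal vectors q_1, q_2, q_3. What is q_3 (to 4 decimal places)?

q_3 = (0.7813, -0.1282, 0.3256, 0.5168)

q_1 = c_1/‖c_1‖ = (2, -2, -4, -1)/5.0000 = (0.4000, -0.4000, -0.8000, -0.2000).
r_{12} = q_1·c_2 = 1.6000.
u_2 = c_2 − 1.6000·q_1 = (0.3600, 4.6400, -2.7200, 2.3200).
‖u_2‖ = 5.8686, so q_2 = (0.0613, 0.7907, -0.4635, 0.3953).
r_{13} = q_1·c_3 = 1.0000; r_{23} = q_2·c_3 = -1.4654.
u_3 = c_3 − 1.0000·q_1 + 1.4654·q_2 = (2.6899, -0.4413, 1.1208, 1.7793).
‖u_3‖ = 3.4427, so q_3 = (0.7813, -0.1282, 0.3256, 0.5168).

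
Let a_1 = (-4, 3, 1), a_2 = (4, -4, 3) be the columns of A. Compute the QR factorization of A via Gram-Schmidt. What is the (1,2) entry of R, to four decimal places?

q_1 = a_1/‖a_1‖ = (-4, 3, 1)/5.0990 = (-0.7845, 0.5883, 0.1961).
r_{12} = q_1·a_2 = -4.9029.

r_{12} = -4.9029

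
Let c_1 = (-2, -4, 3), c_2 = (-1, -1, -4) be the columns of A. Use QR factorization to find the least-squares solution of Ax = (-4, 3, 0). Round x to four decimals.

x = (-0.1358, 0.0103)

c_1 = (-2, -4, 3); ‖c_1‖ = 5.3852, so q_1 = (-0.3714, -0.7428, 0.5571).
q_1·c_2 = (-0.3714)·(-1) + (-0.7428)·(-1) + 0.5571·(-4) = -1.1142.
u_2 = c_2 + 1.1142·q_1 = (-1.4138, -1.8276, -3.3793).
‖u_2‖ = 4.0937, so q_2 = (-0.3454, -0.4464, -0.8255).
Qᵀb = (-0.7428, 0.0421).
Back-substitute: x_2 = 0.0421/4.0937 = 0.0103.
x_1 = (-0.7428 + 1.1142·0.0103)/5.3852 = -0.1358.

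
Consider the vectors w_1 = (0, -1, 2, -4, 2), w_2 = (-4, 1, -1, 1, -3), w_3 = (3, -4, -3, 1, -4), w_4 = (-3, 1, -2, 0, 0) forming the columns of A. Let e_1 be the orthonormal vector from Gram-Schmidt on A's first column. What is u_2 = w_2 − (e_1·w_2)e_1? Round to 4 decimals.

w_1 = (0, -1, 2, -4, 2); ‖w_1‖ = 5.0000, so e_1 = (0.0000, -0.2000, 0.4000, -0.8000, 0.4000).
e_1·w_2 = 0.0000·(-4) + (-0.2000)·1 + 0.4000·(-1) + (-0.8000)·1 + 0.4000·(-3) = -2.6000.
u_2 = w_2 + 2.6000·e_1 = (-4.0000, 0.4800, 0.0400, -1.0800, -1.9600).

u_2 = (-4.0000, 0.4800, 0.0400, -1.0800, -1.9600)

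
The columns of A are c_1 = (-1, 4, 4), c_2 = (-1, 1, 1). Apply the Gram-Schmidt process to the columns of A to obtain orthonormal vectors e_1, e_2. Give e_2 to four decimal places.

e_2 = (-0.9847, -0.1231, -0.1231)

e_1 = c_1/‖c_1‖ = (-1, 4, 4)/5.7446 = (-0.1741, 0.6963, 0.6963).
r_{12} = e_1·c_2 = 1.5667.
u_2 = c_2 − 1.5667·e_1 = (-0.7273, -0.0909, -0.0909).
‖u_2‖ = 0.7385, so e_2 = (-0.9847, -0.1231, -0.1231).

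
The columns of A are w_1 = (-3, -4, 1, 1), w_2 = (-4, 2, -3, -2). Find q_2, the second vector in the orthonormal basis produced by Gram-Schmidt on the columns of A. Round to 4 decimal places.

q_2 = (-0.7161, 0.3225, -0.5161, -0.3419)

w_1 = (-3, -4, 1, 1); ‖w_1‖ = 5.1962, so q_1 = (-0.5774, -0.7698, 0.1925, 0.1925).
q_1·w_2 = (-0.5774)·(-4) + (-0.7698)·2 + 0.1925·(-3) + 0.1925·(-2) = -0.1925.
u_2 = w_2 + 0.1925·q_1 = (-4.1111, 1.8519, -2.9630, -1.9630).
‖u_2‖ = 5.7413, so q_2 = (-0.7161, 0.3225, -0.5161, -0.3419).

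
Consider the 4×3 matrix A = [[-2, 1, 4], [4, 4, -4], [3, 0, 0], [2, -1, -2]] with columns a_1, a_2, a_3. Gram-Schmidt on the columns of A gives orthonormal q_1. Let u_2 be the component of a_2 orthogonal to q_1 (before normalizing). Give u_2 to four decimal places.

q_1 = a_1/‖a_1‖ = (-2, 4, 3, 2)/5.7446 = (-0.3482, 0.6963, 0.5222, 0.3482).
r_{12} = q_1·a_2 = 2.0889.
u_2 = a_2 − 2.0889·q_1 = (1.7273, 2.5455, -1.0909, -1.7273).

u_2 = (1.7273, 2.5455, -1.0909, -1.7273)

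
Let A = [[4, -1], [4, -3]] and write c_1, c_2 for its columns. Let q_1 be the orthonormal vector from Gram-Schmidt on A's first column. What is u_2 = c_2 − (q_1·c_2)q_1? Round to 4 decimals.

c_1 = (4, 4); ‖c_1‖ = 5.6569, so q_1 = (0.7071, 0.7071).
q_1·c_2 = 0.7071·(-1) + 0.7071·(-3) = -2.8284.
u_2 = c_2 + 2.8284·q_1 = (1.0000, -1.0000).

u_2 = (1.0000, -1.0000)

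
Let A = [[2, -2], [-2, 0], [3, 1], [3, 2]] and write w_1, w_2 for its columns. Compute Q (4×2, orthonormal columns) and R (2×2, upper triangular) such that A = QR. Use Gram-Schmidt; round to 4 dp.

Q = [[0.3922, -0.8411], [-0.3922, 0.1357], [0.5883, 0.1492], [0.5883, 0.5019]], R = [[5.0990, 0.9806], [0.0000, 2.8352]]

q_1 = w_1/‖w_1‖ = (2, -2, 3, 3)/5.0990 = (0.3922, -0.3922, 0.5883, 0.5883).
r_{12} = q_1·w_2 = 0.9806.
u_2 = w_2 − 0.9806·q_1 = (-2.3846, 0.3846, 0.4231, 1.4231).
‖u_2‖ = 2.8352, so q_2 = (-0.8411, 0.1357, 0.1492, 0.5019).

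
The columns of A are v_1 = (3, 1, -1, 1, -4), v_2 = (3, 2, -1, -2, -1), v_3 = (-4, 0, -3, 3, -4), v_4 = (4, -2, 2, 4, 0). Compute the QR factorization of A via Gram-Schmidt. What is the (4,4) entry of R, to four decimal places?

v_1 = (3, 1, -1, 1, -4); ‖v_1‖ = 5.2915, so e_1 = (0.5669, 0.1890, -0.1890, 0.1890, -0.7559).
e_1·v_2 = 0.5669·3 + 0.1890·2 + (-0.1890)·(-1) + 0.1890·(-2) + (-0.7559)·(-1) = 2.6458.
u_2 = v_2 − 2.6458·e_1 = (1.5000, 1.5000, -0.5000, -2.5000, 1.0000).
‖u_2‖ = 3.4641, so e_2 = (0.4330, 0.4330, -0.1443, -0.7217, 0.2887).
e_1·v_3 = 0.5669·(-4) + 0.1890·0 + (-0.1890)·(-3) + 0.1890·3 + (-0.7559)·(-4) = 1.8898; e_2·v_3 = 0.4330·(-4) + 0.4330·0 + (-0.1443)·(-3) + (-0.7217)·3 + 0.2887·(-4) = -4.6188.
u_3 = v_3 − 1.8898·e_1 + 4.6188·e_2 = (-3.0714, 1.6429, -3.3095, -0.6905, -1.2381).
‖u_3‖ = 5.0095, so e_3 = (-0.6131, 0.3279, -0.6606, -0.1378, -0.2471).
e_1·v_4 = 0.5669·4 + 0.1890·(-2) + (-0.1890)·2 + 0.1890·4 + (-0.7559)·0 = 2.2678; e_2·v_4 = 0.4330·4 + 0.4330·(-2) + (-0.1443)·2 + (-0.7217)·4 + 0.2887·0 = -2.3094; e_3·v_4 = (-0.6131)·4 + 0.3279·(-2) + (-0.6606)·2 + (-0.1378)·4 + (-0.2471)·0 = -4.9810.
u_4 = v_4 − 2.2678·e_1 + 2.3094·e_2 + 4.9810·e_3 = (0.6603, 0.2049, -1.1954, 1.2182, 1.1499).
r_{44} = ‖u_4‖ = 2.1711.

r_{44} = 2.1711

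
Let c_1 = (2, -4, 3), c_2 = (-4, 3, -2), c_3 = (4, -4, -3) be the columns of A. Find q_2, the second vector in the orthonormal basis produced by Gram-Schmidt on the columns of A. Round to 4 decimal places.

c_1 = (2, -4, 3); ‖c_1‖ = 5.3852, so q_1 = (0.3714, -0.7428, 0.5571).
q_1·c_2 = 0.3714·(-4) + (-0.7428)·3 + 0.5571·(-2) = -4.8281.
u_2 = c_2 + 4.8281·q_1 = (-2.2069, -0.5862, 0.6897).
‖u_2‖ = 2.3853, so q_2 = (-0.9252, -0.2458, 0.2891).

q_2 = (-0.9252, -0.2458, 0.2891)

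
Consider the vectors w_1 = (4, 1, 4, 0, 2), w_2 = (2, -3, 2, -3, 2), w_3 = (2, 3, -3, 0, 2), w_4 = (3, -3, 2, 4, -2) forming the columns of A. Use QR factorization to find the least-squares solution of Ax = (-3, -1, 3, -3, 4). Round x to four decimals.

w_1 = (4, 1, 4, 0, 2); ‖w_1‖ = 6.0828, so q_1 = (0.6576, 0.1644, 0.6576, 0.0000, 0.3288).
q_1·w_2 = 0.6576·2 + 0.1644·(-3) + 0.6576·2 + 0.0000·(-3) + 0.3288·2 = 2.7948.
u_2 = w_2 − 2.7948·q_1 = (0.1622, -3.4595, 0.1622, -3.0000, 1.0811).
‖u_2‖ = 4.7105, so q_2 = (0.0344, -0.7344, 0.0344, -0.6369, 0.2295).
q_1·w_3 = 0.6576·2 + 0.1644·3 + 0.6576·(-3) + 0.0000·0 + 0.3288·2 = 0.4932; q_2·w_3 = 0.0344·2 + (-0.7344)·3 + 0.0344·(-3) + (-0.6369)·0 + 0.2295·2 = -1.7786.
u_3 = w_3 − 0.4932·q_1 + 1.7786·q_2 = (1.7369, 1.6127, -3.2631, -1.1328, 2.2460).
‖u_3‖ = 4.7532, so q_3 = (0.3654, 0.3393, -0.6865, -0.2383, 0.4725).
q_1·w_4 = 0.6576·3 + 0.1644·(-3) + 0.6576·2 + 0.0000·4 + 0.3288·(-2) = 2.1372; q_2·w_4 = 0.0344·3 + (-0.7344)·(-3) + 0.0344·2 + (-0.6369)·4 + 0.2295·(-2) = -0.6311; q_3·w_4 = 0.3654·3 + 0.3393·(-3) + (-0.6865)·2 + (-0.2383)·4 + 0.4725·(-2) = -3.1929.
u_4 = w_4 − 2.1372·q_1 + 0.6311·q_2 + 3.1929·q_3 = (2.7831, -2.7316, -1.5756, 2.8371, -1.0491).
‖u_4‖ = 5.1807, so q_4 = (0.5372, -0.5273, -0.3041, 0.5476, -0.2025).
Qᵀb = (1.1508, 3.5630, -0.8900, -4.4497).
Back-substitute: x_4 = -4.4497/5.1807 = -0.8589.
x_3 = (-0.8900 + 3.1929·(-0.8589))/4.7532 = -0.7642.
x_2 = (3.5630 + 1.7786·(-0.7642) + 0.6311·(-0.8589))/4.7105 = 0.3528.
x_1 = (1.1508 − 2.7948·0.3528 − 0.4932·(-0.7642) − 2.1372·(-0.8589))/6.0828 = 0.3908.

x = (0.3908, 0.3528, -0.7642, -0.8589)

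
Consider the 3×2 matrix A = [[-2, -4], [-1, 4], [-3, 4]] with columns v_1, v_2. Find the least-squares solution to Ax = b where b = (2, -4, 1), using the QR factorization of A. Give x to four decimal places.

v_1 = (-2, -1, -3); ‖v_1‖ = 3.7417, so e_1 = (-0.5345, -0.2673, -0.8018).
e_1·v_2 = (-0.5345)·(-4) + (-0.2673)·4 + (-0.8018)·4 = -2.1381.
u_2 = v_2 + 2.1381·e_1 = (-5.1429, 3.4286, 2.2857).
‖u_2‖ = 6.5900, so e_2 = (-0.7804, 0.5203, 0.3468).
Qᵀb = (-0.8018, -3.2950).
Back-substitute: x_2 = -3.2950/6.5900 = -0.5000.
x_1 = (-0.8018 + 2.1381·(-0.5000))/3.7417 = -0.5000.

x = (-0.5000, -0.5000)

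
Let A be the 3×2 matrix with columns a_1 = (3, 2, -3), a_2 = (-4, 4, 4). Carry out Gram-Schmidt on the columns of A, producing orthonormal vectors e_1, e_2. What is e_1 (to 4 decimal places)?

e_1 = (0.6396, 0.4264, -0.6396)

a_1 = (3, 2, -3); ‖a_1‖ = 4.6904, so e_1 = (0.6396, 0.4264, -0.6396).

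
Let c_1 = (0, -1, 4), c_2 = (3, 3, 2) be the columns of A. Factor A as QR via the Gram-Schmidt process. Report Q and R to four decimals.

Q = [[0.0000, 0.6621], [-0.2425, 0.7270], [0.9701, 0.1818]], R = [[4.1231, 1.2127], [0.0000, 4.5309]]

c_1 = (0, -1, 4); ‖c_1‖ = 4.1231, so q_1 = (0.0000, -0.2425, 0.9701).
q_1·c_2 = 0.0000·3 + (-0.2425)·3 + 0.9701·2 = 1.2127.
u_2 = c_2 − 1.2127·q_1 = (3.0000, 3.2941, 0.8235).
‖u_2‖ = 4.5309, so q_2 = (0.6621, 0.7270, 0.1818).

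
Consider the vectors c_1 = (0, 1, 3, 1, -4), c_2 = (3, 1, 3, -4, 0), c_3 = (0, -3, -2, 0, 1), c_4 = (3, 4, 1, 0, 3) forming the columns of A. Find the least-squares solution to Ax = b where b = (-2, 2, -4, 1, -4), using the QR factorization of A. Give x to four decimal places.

x = (-0.3652, -0.5723, -1.3274, -0.6077)

e_1 = c_1/‖c_1‖ = (0, 1, 3, 1, -4)/5.1962 = (0.0000, 0.1925, 0.5774, 0.1925, -0.7698).
r_{12} = e_1·c_2 = 1.1547.
u_2 = c_2 − 1.1547·e_1 = (3.0000, 0.7778, 2.3333, -4.2222, 0.8889).
‖u_2‖ = 5.8023, so e_2 = (0.5170, 0.1340, 0.4021, -0.7277, 0.1532).
r_{13} = e_1·c_3 = -2.5019; r_{23} = e_2·c_3 = -1.0532.
u_3 = c_3 + 2.5019·e_1 + 1.0532·e_2 = (0.5446, -2.3773, -0.1320, -0.2849, -0.7646).
‖u_3‖ = 2.5752, so e_3 = (0.2115, -0.9232, -0.0513, -0.1106, -0.2969).
r_{14} = e_1·c_4 = -0.9623; r_{24} = e_2·c_4 = 2.9490; r_{34} = e_3·c_4 = -4.0003.
u_4 = c_4 + 0.9623·e_1 − 2.9490·e_2 + 4.0003·e_3 = (2.3212, 0.0969, 0.1646, 1.8885, 0.6198).
‖u_4‖ = 3.0618, so e_4 = (0.7581, 0.0316, 0.0537, 0.6168, 0.2024).
Qᵀb = (1.3472, -3.7150, -0.9873, -1.8608).
Back-substitute: x_4 = -1.8608/3.0618 = -0.6077.
x_3 = (-0.9873 + 4.0003·(-0.6077))/2.5752 = -1.3274.
x_2 = (-3.7150 + 1.0532·(-1.3274) − 2.9490·(-0.6077))/5.8023 = -0.5723.
x_1 = (1.3472 − 1.1547·(-0.5723) + 2.5019·(-1.3274) + 0.9623·(-0.6077))/5.1962 = -0.3652.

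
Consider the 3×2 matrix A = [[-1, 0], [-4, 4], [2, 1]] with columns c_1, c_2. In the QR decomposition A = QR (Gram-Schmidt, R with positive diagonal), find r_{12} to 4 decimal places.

e_1 = c_1/‖c_1‖ = (-1, -4, 2)/4.5826 = (-0.2182, -0.8729, 0.4364).
r_{12} = e_1·c_2 = -3.0551.

r_{12} = -3.0551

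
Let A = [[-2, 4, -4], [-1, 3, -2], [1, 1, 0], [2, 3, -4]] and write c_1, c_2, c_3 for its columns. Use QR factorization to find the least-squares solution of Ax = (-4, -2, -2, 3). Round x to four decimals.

x = (0.9724, -1.8664, -1.5945)

c_1 = (-2, -1, 1, 2); ‖c_1‖ = 3.1623, so e_1 = (-0.6325, -0.3162, 0.3162, 0.6325).
e_1·c_2 = (-0.6325)·4 + (-0.3162)·3 + 0.3162·1 + 0.6325·3 = -1.2649.
u_2 = c_2 + 1.2649·e_1 = (3.2000, 2.6000, 1.4000, 3.8000).
‖u_2‖ = 5.7793, so e_2 = (0.5537, 0.4499, 0.2422, 0.6575).
e_1·c_3 = (-0.6325)·(-4) + (-0.3162)·(-2) + 0.3162·0 + 0.6325·(-4) = 0.6325; e_2·c_3 = 0.5537·(-4) + 0.4499·(-2) + 0.2422·0 + 0.6575·(-4) = -5.7447.
u_3 = c_3 − 0.6325·e_1 + 5.7447·e_2 = (-0.4192, 0.7844, 1.1916, -0.6228).
‖u_3‖ = 1.6121, so e_3 = (-0.2600, 0.4866, 0.7392, -0.3863).
Qᵀb = (4.4272, -1.6265, -2.5704).
Back-substitute: x_3 = -2.5704/1.6121 = -1.5945.
x_2 = (-1.6265 + 5.7447·(-1.5945))/5.7793 = -1.8664.
x_1 = (4.4272 + 1.2649·(-1.8664) − 0.6325·(-1.5945))/3.1623 = 0.9724.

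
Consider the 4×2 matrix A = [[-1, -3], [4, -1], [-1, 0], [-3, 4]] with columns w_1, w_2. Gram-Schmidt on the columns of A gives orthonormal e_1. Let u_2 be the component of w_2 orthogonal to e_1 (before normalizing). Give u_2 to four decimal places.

u_2 = (-3.4815, 0.9259, -0.4815, 2.5556)

e_1 = w_1/‖w_1‖ = (-1, 4, -1, -3)/5.1962 = (-0.1925, 0.7698, -0.1925, -0.5774).
r_{12} = e_1·w_2 = -2.5019.
u_2 = w_2 + 2.5019·e_1 = (-3.4815, 0.9259, -0.4815, 2.5556).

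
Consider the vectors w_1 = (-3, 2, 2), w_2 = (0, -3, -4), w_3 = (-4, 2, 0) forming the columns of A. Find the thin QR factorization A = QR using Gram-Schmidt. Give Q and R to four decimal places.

Q = [[-0.7276, -0.6731, 0.1322], [0.4851, -0.3686, 0.7930], [0.4851, -0.6411, -0.5947]], R = [[4.1231, -3.3955, 3.8806], [0.0000, 3.6702, 1.9553], [0.0000, 0.0000, 1.0573]]

w_1 = (-3, 2, 2); ‖w_1‖ = 4.1231, so e_1 = (-0.7276, 0.4851, 0.4851).
e_1·w_2 = (-0.7276)·0 + 0.4851·(-3) + 0.4851·(-4) = -3.3955.
u_2 = w_2 + 3.3955·e_1 = (-2.4706, -1.3529, -2.3529).
‖u_2‖ = 3.6702, so e_2 = (-0.6731, -0.3686, -0.6411).
e_1·w_3 = (-0.7276)·(-4) + 0.4851·2 + 0.4851·0 = 3.8806; e_2·w_3 = (-0.6731)·(-4) + (-0.3686)·2 + (-0.6411)·0 = 1.9553.
u_3 = w_3 − 3.8806·e_1 − 1.9553·e_2 = (0.1397, 0.8384, -0.6288).
‖u_3‖ = 1.0573, so e_3 = (0.1322, 0.7930, -0.5947).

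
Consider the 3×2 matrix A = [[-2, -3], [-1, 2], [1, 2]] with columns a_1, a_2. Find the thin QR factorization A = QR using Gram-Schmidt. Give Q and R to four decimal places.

a_1 = (-2, -1, 1); ‖a_1‖ = 2.4495, so q_1 = (-0.8165, -0.4082, 0.4082).
q_1·a_2 = (-0.8165)·(-3) + (-0.4082)·2 + 0.4082·2 = 2.4495.
u_2 = a_2 − 2.4495·q_1 = (-1.0000, 3.0000, 1.0000).
‖u_2‖ = 3.3166, so q_2 = (-0.3015, 0.9045, 0.3015).

Q = [[-0.8165, -0.3015], [-0.4082, 0.9045], [0.4082, 0.3015]], R = [[2.4495, 2.4495], [0.0000, 3.3166]]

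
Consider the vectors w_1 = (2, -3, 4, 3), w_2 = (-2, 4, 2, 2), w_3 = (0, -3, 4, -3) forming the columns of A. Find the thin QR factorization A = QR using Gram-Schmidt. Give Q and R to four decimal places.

w_1 = (2, -3, 4, 3); ‖w_1‖ = 6.1644, so q_1 = (0.3244, -0.4867, 0.6489, 0.4867).
q_1·w_2 = 0.3244·(-2) + (-0.4867)·4 + 0.6489·2 + 0.4867·2 = -0.3244.
u_2 = w_2 + 0.3244·q_1 = (-1.8947, 3.8421, 2.2105, 2.1579).
‖u_2‖ = 5.2815, so q_2 = (-0.3587, 0.7275, 0.4185, 0.4086).
q_1·w_3 = 0.3244·0 + (-0.4867)·(-3) + 0.6489·4 + 0.4867·(-3) = 2.5955; q_2·w_3 = (-0.3587)·0 + 0.7275·(-3) + 0.4185·4 + 0.4086·(-3) = -1.7339.
u_3 = w_3 − 2.5955·q_1 + 1.7339·q_2 = (-1.4642, -0.4755, 3.0415, -3.5547).
‖u_3‖ = 4.9251, so q_3 = (-0.2973, -0.0965, 0.6176, -0.7218).

Q = [[0.3244, -0.3587, -0.2973], [-0.4867, 0.7275, -0.0965], [0.6489, 0.4185, 0.6176], [0.4867, 0.4086, -0.7218]], R = [[6.1644, -0.3244, 2.5955], [0.0000, 5.2815, -1.7339], [0.0000, 0.0000, 4.9251]]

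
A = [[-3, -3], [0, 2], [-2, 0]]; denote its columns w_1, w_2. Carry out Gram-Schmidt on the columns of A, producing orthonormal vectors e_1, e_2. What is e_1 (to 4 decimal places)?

e_1 = (-0.8321, 0.0000, -0.5547)

w_1 = (-3, 0, -2); ‖w_1‖ = 3.6056, so e_1 = (-0.8321, 0.0000, -0.5547).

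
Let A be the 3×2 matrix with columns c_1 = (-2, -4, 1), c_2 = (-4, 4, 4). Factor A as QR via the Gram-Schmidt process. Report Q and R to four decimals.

Q = [[-0.4364, -0.6374], [-0.8729, 0.4711], [0.2182, 0.6097]], R = [[4.5826, -0.8729], [0.0000, 6.8730]]

c_1 = (-2, -4, 1); ‖c_1‖ = 4.5826, so q_1 = (-0.4364, -0.8729, 0.2182).
q_1·c_2 = (-0.4364)·(-4) + (-0.8729)·4 + 0.2182·4 = -0.8729.
u_2 = c_2 + 0.8729·q_1 = (-4.3810, 3.2381, 4.1905).
‖u_2‖ = 6.8730, so q_2 = (-0.6374, 0.4711, 0.6097).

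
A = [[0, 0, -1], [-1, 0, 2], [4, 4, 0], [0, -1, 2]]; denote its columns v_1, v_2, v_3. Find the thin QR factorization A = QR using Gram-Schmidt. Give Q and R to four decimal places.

v_1 = (0, -1, 4, 0); ‖v_1‖ = 4.1231, so e_1 = (0.0000, -0.2425, 0.9701, 0.0000).
e_1·v_2 = 0.0000·0 + (-0.2425)·0 + 0.9701·4 + 0.0000·(-1) = 3.8806.
u_2 = v_2 − 3.8806·e_1 = (0.0000, 0.9412, 0.2353, -1.0000).
‖u_2‖ = 1.3933, so e_2 = (0.0000, 0.6755, 0.1689, -0.7177).
e_1·v_3 = 0.0000·(-1) + (-0.2425)·2 + 0.9701·0 + 0.0000·2 = -0.4851; e_2·v_3 = 0.0000·(-1) + 0.6755·2 + 0.1689·0 + (-0.7177)·2 = -0.0844.
u_3 = v_3 + 0.4851·e_1 + 0.0844·e_2 = (-1.0000, 1.9394, 0.4848, 1.9394).
‖u_3‖ = 2.9593, so e_3 = (-0.3379, 0.6554, 0.1638, 0.6554).

Q = [[0.0000, 0.0000, -0.3379], [-0.2425, 0.6755, 0.6554], [0.9701, 0.1689, 0.1638], [0.0000, -0.7177, 0.6554]], R = [[4.1231, 3.8806, -0.4851], [0.0000, 1.3933, -0.0844], [0.0000, 0.0000, 2.9593]]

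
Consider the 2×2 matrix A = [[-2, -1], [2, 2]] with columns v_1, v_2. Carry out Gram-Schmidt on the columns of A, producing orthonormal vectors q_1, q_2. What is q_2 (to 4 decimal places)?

q_1 = v_1/‖v_1‖ = (-2, 2)/2.8284 = (-0.7071, 0.7071).
r_{12} = q_1·v_2 = 2.1213.
u_2 = v_2 − 2.1213·q_1 = (0.5000, 0.5000).
‖u_2‖ = 0.7071, so q_2 = (0.7071, 0.7071).

q_2 = (0.7071, 0.7071)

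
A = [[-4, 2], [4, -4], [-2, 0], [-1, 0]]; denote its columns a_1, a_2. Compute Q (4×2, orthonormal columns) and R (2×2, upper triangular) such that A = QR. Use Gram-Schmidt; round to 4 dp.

a_1 = (-4, 4, -2, -1); ‖a_1‖ = 6.0828, so q_1 = (-0.6576, 0.6576, -0.3288, -0.1644).
q_1·a_2 = (-0.6576)·2 + 0.6576·(-4) + (-0.3288)·0 + (-0.1644)·0 = -3.9456.
u_2 = a_2 + 3.9456·q_1 = (-0.5946, -1.4054, -1.2973, -0.6486).
‖u_2‖ = 2.1053, so q_2 = (-0.2824, -0.6675, -0.6162, -0.3081).

Q = [[-0.6576, -0.2824], [0.6576, -0.6675], [-0.3288, -0.6162], [-0.1644, -0.3081]], R = [[6.0828, -3.9456], [0.0000, 2.1053]]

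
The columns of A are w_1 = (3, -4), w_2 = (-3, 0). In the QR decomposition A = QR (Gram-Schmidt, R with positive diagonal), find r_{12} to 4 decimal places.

w_1 = (3, -4); ‖w_1‖ = 5.0000, so q_1 = (0.6000, -0.8000).
r_{12} = q_1·w_2 = -1.8000.

r_{12} = -1.8000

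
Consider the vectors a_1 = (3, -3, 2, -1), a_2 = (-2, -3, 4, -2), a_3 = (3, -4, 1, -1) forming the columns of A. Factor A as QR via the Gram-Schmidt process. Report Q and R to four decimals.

Q = [[0.6255, -0.7297, -0.2609], [-0.6255, -0.2575, -0.6958], [0.4170, 0.5666, -0.6684], [-0.2085, -0.2833, -0.0323]], R = [[4.7958, 2.7107, 5.0043], [0.0000, 5.0648, -0.3090], [0.0000, 0.0000, 1.3642]]

e_1 = a_1/‖a_1‖ = (3, -3, 2, -1)/4.7958 = (0.6255, -0.6255, 0.4170, -0.2085).
r_{12} = e_1·a_2 = 2.7107.
u_2 = a_2 − 2.7107·e_1 = (-3.6957, -1.3043, 2.8696, -1.4348).
‖u_2‖ = 5.0648, so e_2 = (-0.7297, -0.2575, 0.5666, -0.2833).
r_{13} = e_1·a_3 = 5.0043; r_{23} = e_2·a_3 = -0.3090.
u_3 = a_3 − 5.0043·e_1 + 0.3090·e_2 = (-0.3559, -0.9492, -0.9119, -0.0441).
‖u_3‖ = 1.3642, so e_3 = (-0.2609, -0.6958, -0.6684, -0.0323).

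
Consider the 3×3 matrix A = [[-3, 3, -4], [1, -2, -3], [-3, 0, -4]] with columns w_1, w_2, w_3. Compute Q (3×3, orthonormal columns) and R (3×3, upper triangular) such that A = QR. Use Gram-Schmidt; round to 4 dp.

Q = [[-0.6882, 0.4905, -0.5345], [0.2294, -0.5518, -0.8018], [-0.6882, -0.6745, 0.2673]], R = [[4.3589, -2.5236, 4.8177], [0.0000, 2.5752, 2.3912], [0.0000, 0.0000, 3.4744]]

e_1 = w_1/‖w_1‖ = (-3, 1, -3)/4.3589 = (-0.6882, 0.2294, -0.6882).
r_{12} = e_1·w_2 = -2.5236.
u_2 = w_2 + 2.5236·e_1 = (1.2632, -1.4211, -1.7368).
‖u_2‖ = 2.5752, so e_2 = (0.4905, -0.5518, -0.6745).
r_{13} = e_1·w_3 = 4.8177; r_{23} = e_2·w_3 = 2.3912.
u_3 = w_3 − 4.8177·e_1 − 2.3912·e_2 = (-1.8571, -2.7857, 0.9286).
‖u_3‖ = 3.4744, so e_3 = (-0.5345, -0.8018, 0.2673).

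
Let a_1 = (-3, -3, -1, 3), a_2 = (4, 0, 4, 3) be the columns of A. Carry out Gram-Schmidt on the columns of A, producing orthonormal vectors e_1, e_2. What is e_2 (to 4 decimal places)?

e_2 = (0.5188, -0.1197, 0.5986, 0.5986)

a_1 = (-3, -3, -1, 3); ‖a_1‖ = 5.2915, so e_1 = (-0.5669, -0.5669, -0.1890, 0.5669).
e_1·a_2 = (-0.5669)·4 + (-0.5669)·0 + (-0.1890)·4 + 0.5669·3 = -1.3229.
u_2 = a_2 + 1.3229·e_1 = (3.2500, -0.7500, 3.7500, 3.7500).
‖u_2‖ = 6.2650, so e_2 = (0.5188, -0.1197, 0.5986, 0.5986).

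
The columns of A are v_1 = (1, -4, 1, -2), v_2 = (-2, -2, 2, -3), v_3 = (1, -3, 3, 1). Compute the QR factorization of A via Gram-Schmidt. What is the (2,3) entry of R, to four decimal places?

q_1 = v_1/‖v_1‖ = (1, -4, 1, -2)/4.6904 = (0.2132, -0.8528, 0.2132, -0.4264).
r_{12} = q_1·v_2 = 2.9848.
u_2 = v_2 − 2.9848·q_1 = (-2.6364, 0.5455, 1.3636, -1.7273).
‖u_2‖ = 3.4772, so q_2 = (-0.7582, 0.1569, 0.3922, -0.4967).
r_{23} = q_2·v_3 = -0.5490.

r_{23} = -0.5490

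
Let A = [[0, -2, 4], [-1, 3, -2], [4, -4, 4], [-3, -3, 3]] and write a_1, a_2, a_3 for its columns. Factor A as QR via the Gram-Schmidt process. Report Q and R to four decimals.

a_1 = (0, -1, 4, -3); ‖a_1‖ = 5.0990, so q_1 = (0.0000, -0.1961, 0.7845, -0.5883).
q_1·a_2 = 0.0000·(-2) + (-0.1961)·3 + 0.7845·(-4) + (-0.5883)·(-3) = -1.9612.
u_2 = a_2 + 1.9612·q_1 = (-2.0000, 2.6154, -2.4615, -4.1538).
‖u_2‖ = 5.8441, so q_2 = (-0.3422, 0.4475, -0.4212, -0.7108).
q_1·a_3 = 0.0000·4 + (-0.1961)·(-2) + 0.7845·4 + (-0.5883)·3 = 1.7650; q_2·a_3 = (-0.3422)·4 + 0.4475·(-2) + (-0.4212)·4 + (-0.7108)·3 = -6.0811.
u_3 = a_3 − 1.7650·q_1 + 6.0811·q_2 = (1.9189, 1.0676, 0.0541, -0.2838).
‖u_3‖ = 2.2148, so q_3 = (0.8664, 0.4820, 0.0244, -0.1281).

Q = [[0.0000, -0.3422, 0.8664], [-0.1961, 0.4475, 0.4820], [0.7845, -0.4212, 0.0244], [-0.5883, -0.7108, -0.1281]], R = [[5.0990, -1.9612, 1.7650], [0.0000, 5.8441, -6.0811], [0.0000, 0.0000, 2.2148]]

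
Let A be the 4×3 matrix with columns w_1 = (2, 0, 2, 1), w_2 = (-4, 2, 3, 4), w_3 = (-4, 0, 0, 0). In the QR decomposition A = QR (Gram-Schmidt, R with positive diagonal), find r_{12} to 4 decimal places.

w_1 = (2, 0, 2, 1); ‖w_1‖ = 3.0000, so e_1 = (0.6667, 0.0000, 0.6667, 0.3333).
r_{12} = e_1·w_2 = 0.6667.

r_{12} = 0.6667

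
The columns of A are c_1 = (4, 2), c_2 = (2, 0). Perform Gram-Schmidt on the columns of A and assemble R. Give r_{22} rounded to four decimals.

r_{22} = 0.8944

e_1 = c_1/‖c_1‖ = (4, 2)/4.4721 = (0.8944, 0.4472).
r_{12} = e_1·c_2 = 1.7889.
u_2 = c_2 − 1.7889·e_1 = (0.4000, -0.8000).
r_{22} = ‖u_2‖ = 0.8944.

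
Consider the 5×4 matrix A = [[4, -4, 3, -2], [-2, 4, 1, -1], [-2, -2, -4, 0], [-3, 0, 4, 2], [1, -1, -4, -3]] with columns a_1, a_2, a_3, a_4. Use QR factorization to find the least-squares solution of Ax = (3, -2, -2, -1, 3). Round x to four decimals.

x = (0.4531, -0.1812, 0.0787, -0.4422)

a_1 = (4, -2, -2, -3, 1); ‖a_1‖ = 5.8310, so e_1 = (0.6860, -0.3430, -0.3430, -0.5145, 0.1715).
e_1·a_2 = 0.6860·(-4) + (-0.3430)·4 + (-0.3430)·(-2) + (-0.5145)·0 + 0.1715·(-1) = -3.6015.
u_2 = a_2 + 3.6015·e_1 = (-1.5294, 2.7647, -3.2353, -1.8529, -0.3824).
‖u_2‖ = 4.9020, so e_2 = (-0.3120, 0.5640, -0.6600, -0.3780, -0.0780).
e_1·a_3 = 0.6860·3 + (-0.3430)·1 + (-0.3430)·(-4) + (-0.5145)·4 + 0.1715·(-4) = 0.3430; e_2·a_3 = (-0.3120)·3 + 0.5640·1 + (-0.6600)·(-4) + (-0.3780)·4 + (-0.0780)·(-4) = 1.0680.
u_3 = a_3 − 0.3430·e_1 − 1.0680·e_2 = (3.0979, 0.5153, -3.1775, 4.5802, -3.9755).
‖u_3‖ = 7.5327, so e_3 = (0.4113, 0.0684, -0.4218, 0.6080, -0.5278).
e_1·a_4 = 0.6860·(-2) + (-0.3430)·(-1) + (-0.3430)·0 + (-0.5145)·2 + 0.1715·(-3) = -2.5725; e_2·a_4 = (-0.3120)·(-2) + 0.5640·(-1) + (-0.6600)·0 + (-0.3780)·2 + (-0.0780)·(-3) = -0.4620; e_3·a_4 = 0.4113·(-2) + 0.0684·(-1) + (-0.4218)·0 + 0.6080·2 + (-0.5278)·(-3) = 1.9084.
u_4 = a_4 + 2.5725·e_1 + 0.4620·e_2 − 1.9084·e_3 = (-1.1643, -1.7523, -0.3822, -0.6586, -1.5876).
‖u_4‖ = 2.7435, so e_4 = (-0.4244, -0.6387, -0.1393, -0.2400, -0.5787).
Qᵀb = (4.4590, -0.6000, -0.2507, -1.2131).
Back-substitute: x_4 = -1.2131/2.7435 = -0.4422.
x_3 = (-0.2507 − 1.9084·(-0.4422))/7.5327 = 0.0787.
x_2 = (-0.6000 − 1.0680·0.0787 + 0.4620·(-0.4422))/4.9020 = -0.1812.
x_1 = (4.4590 + 3.6015·(-0.1812) − 0.3430·0.0787 + 2.5725·(-0.4422))/5.8310 = 0.4531.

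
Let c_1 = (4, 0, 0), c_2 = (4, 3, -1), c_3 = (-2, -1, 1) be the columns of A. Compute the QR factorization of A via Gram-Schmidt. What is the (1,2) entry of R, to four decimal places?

r_{12} = 4.0000

c_1 = (4, 0, 0); ‖c_1‖ = 4.0000, so q_1 = (1.0000, 0.0000, 0.0000).
r_{12} = q_1·c_2 = 4.0000.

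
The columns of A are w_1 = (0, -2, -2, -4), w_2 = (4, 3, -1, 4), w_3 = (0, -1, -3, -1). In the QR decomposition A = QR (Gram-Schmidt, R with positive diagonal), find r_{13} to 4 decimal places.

w_1 = (0, -2, -2, -4); ‖w_1‖ = 4.8990, so e_1 = (0.0000, -0.4082, -0.4082, -0.8165).
r_{13} = e_1·w_3 = 2.4495.

r_{13} = 2.4495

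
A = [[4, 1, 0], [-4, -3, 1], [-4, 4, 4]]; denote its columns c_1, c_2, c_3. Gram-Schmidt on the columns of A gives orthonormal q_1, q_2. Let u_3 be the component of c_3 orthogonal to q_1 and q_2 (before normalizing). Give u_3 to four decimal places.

c_1 = (4, -4, -4); ‖c_1‖ = 6.9282, so q_1 = (0.5774, -0.5774, -0.5774).
q_1·c_2 = 0.5774·1 + (-0.5774)·(-3) + (-0.5774)·4 = 0.0000.
u_2 = c_2 + 0.0000·q_1 = (1.0000, -3.0000, 4.0000).
‖u_2‖ = 5.0990, so q_2 = (0.1961, -0.5883, 0.7845).
q_1·c_3 = 0.5774·0 + (-0.5774)·1 + (-0.5774)·4 = -2.8868; q_2·c_3 = 0.1961·0 + (-0.5883)·1 + 0.7845·4 = 2.5495.
u_3 = c_3 + 2.8868·q_1 − 2.5495·q_2 = (1.1667, 0.8333, 0.3333).

u_3 = (1.1667, 0.8333, 0.3333)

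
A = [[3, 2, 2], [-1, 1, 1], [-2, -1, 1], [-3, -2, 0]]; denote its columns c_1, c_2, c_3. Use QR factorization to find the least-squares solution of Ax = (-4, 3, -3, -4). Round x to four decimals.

e_1 = c_1/‖c_1‖ = (3, -1, -2, -3)/4.7958 = (0.6255, -0.2085, -0.4170, -0.6255).
r_{12} = e_1·c_2 = 2.7107.
u_2 = c_2 − 2.7107·e_1 = (0.3043, 1.5652, 0.1304, -0.3043).
‖u_2‖ = 1.6285, so e_2 = (0.1869, 0.9611, 0.0801, -0.1869).
r_{13} = e_1·c_3 = 0.6255; r_{23} = e_2·c_3 = 1.4150.
u_3 = c_3 − 0.6255·e_1 − 1.4150·e_2 = (1.3443, -0.2295, 1.1475, 0.6557).
‖u_3‖ = 1.8991, so e_3 = (0.7078, -0.1209, 0.6043, 0.3453).
Qᵀb = (0.6255, 2.6431, -6.3879).
Back-substitute: x_3 = -6.3879/1.8991 = -3.3636.
x_2 = (2.6431 − 1.4150·(-3.3636))/1.6285 = 4.5455.
x_1 = (0.6255 − 2.7107·4.5455 − 0.6255·(-3.3636))/4.7958 = -2.0000.

x = (-2.0000, 4.5455, -3.3636)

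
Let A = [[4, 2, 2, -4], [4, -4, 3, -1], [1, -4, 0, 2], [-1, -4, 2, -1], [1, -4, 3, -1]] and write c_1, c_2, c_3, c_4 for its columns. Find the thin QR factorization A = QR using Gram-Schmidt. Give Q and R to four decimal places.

e_1 = c_1/‖c_1‖ = (4, 4, 1, -1, 1)/5.9161 = (0.6761, 0.6761, 0.1690, -0.1690, 0.1690).
r_{12} = e_1·c_2 = -2.0284.
u_2 = c_2 + 2.0284·e_1 = (3.3714, -2.6286, -3.6571, -4.3429, -3.6571).
‖u_2‖ = 7.9929, so e_2 = (0.4218, -0.3289, -0.4576, -0.5433, -0.4576).
r_{13} = e_1·c_3 = 3.5496; r_{23} = e_2·c_3 = -2.6023.
u_3 = c_3 − 3.5496·e_1 + 2.6023·e_2 = (0.6977, -0.2558, -1.7907, 1.1860, 1.2093).
‖u_3‖ = 2.5745, so e_3 = (0.2710, -0.0994, -0.6956, 0.4607, 0.4697).
r_{14} = e_1·c_4 = -3.0426; r_{24} = e_2·c_4 = -1.2726; r_{34} = e_3·c_4 = -3.3062.
u_4 = c_4 + 3.0426·e_1 + 1.2726·e_2 + 3.3062·e_3 = (-0.5101, 0.3101, -0.3676, -0.6826, 0.4850).
‖u_4‖ = 1.0921, so e_4 = (-0.4671, 0.2840, -0.3366, -0.6250, 0.4441).

Q = [[0.6761, 0.4218, 0.2710, -0.4671], [0.6761, -0.3289, -0.0994, 0.2840], [0.1690, -0.4576, -0.6956, -0.3366], [-0.1690, -0.5433, 0.4607, -0.6250], [0.1690, -0.4576, 0.4697, 0.4441]], R = [[5.9161, -2.0284, 3.5496, -3.0426], [0.0000, 7.9929, -2.6023, -1.2726], [0.0000, 0.0000, 2.5745, -3.3062], [0.0000, 0.0000, 0.0000, 1.0921]]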